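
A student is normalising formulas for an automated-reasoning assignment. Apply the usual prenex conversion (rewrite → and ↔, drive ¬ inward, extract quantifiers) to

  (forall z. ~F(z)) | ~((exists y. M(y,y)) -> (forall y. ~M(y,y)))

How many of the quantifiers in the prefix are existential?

2

First replace A → B with ¬A ∨ B.
  (forall z. ~F(z)) | ~(~(exists y. M(y,y)) | (forall y. ~M(y,y)))
Drive negations inward (¬∀x A ≡ ∃x ¬A, ¬∃x A ≡ ∀x ¬A, De Morgan for ∧/∨):
  (forall z. ~F(z)) | (exists y. M(y,y)) & (exists y. M(y,y))
Standardize variables apart so no two quantifiers bind the same name: y↦c.
  (forall z. ~F(z)) | (exists y. M(y,y)) & (exists c. M(c,c))
Pull the quantifiers to the front (each side's bound variable is not free in the other side):
  forall z. exists y. exists c. (~F(z) | M(y,y) & M(c,c))
The prefix is forall z exists y exists c: 1 universal, 2 existential.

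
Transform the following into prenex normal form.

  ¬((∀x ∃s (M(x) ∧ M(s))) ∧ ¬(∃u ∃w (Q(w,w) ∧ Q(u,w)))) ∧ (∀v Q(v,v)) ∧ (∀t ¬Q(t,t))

Drive negations inward (¬∀x A ≡ ∃x ¬A, ¬∃x A ≡ ∀x ¬A, De Morgan for ∧/∨):
  ((∃x ∀s (¬M(x) ∨ ¬M(s))) ∨ (∃u ∃w (Q(w,w) ∧ Q(u,w)))) ∧ (∀v Q(v,v)) ∧ (∀t ¬Q(t,t))
All bound variables are already distinct, so no renaming is needed.
Extract every quantifier outward, since the variables are now distinct and don't occur free across branches:
  ∃x ∀s ∃u ∃w ∀v ∀t ((¬M(x) ∨ ¬M(s) ∨ Q(w,w) ∧ Q(u,w)) ∧ Q(v,v) ∧ ¬Q(t,t))

∃x ∀s ∃u ∃w ∀v ∀t ((¬M(x) ∨ ¬M(s) ∨ Q(w,w) ∧ Q(u,w)) ∧ Q(v,v) ∧ ¬Q(t,t))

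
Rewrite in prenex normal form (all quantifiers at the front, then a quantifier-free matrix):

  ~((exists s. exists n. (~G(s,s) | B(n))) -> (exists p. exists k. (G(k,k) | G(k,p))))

exists s. exists n. forall p. forall k. ((~G(s,s) | B(n)) & ~G(k,k) & ~G(k,p))

Eliminate → and ↔ using ¬ and ∨.
  ~(~(exists s. exists n. (~G(s,s) | B(n))) | (exists p. exists k. (G(k,k) | G(k,p))))
Drive negations inward (¬∀x A ≡ ∃x ¬A, ¬∃x A ≡ ∀x ¬A, De Morgan for ∧/∨):
  (exists s. exists n. (~G(s,s) | B(n))) & (forall p. forall k. (~G(k,k) & ~G(k,p)))
Pull the quantifiers to the front (each side's bound variable is not free in the other side):
  exists s. exists n. forall p. forall k. ((~G(s,s) | B(n)) & ~G(k,k) & ~G(k,p))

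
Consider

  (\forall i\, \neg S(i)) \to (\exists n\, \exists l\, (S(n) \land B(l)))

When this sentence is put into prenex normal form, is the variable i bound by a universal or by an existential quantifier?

existential

First replace A → B with ¬A ∨ B.
  \neg (\forall i\, \neg S(i)) \lor (\exists n\, \exists l\, (S(n) \land B(l)))
Drive negations inward (¬∀x A ≡ ∃x ¬A, ¬∃x A ≡ ∀x ¬A, De Morgan for ∧/∨):
  (\exists i\, S(i)) \lor (\exists n\, \exists l\, (S(n) \land B(l)))
All bound variables are already distinct, so no renaming is needed.
Pull the quantifiers to the front (each side's bound variable is not free in the other side):
  \exists i\, \exists n\, \exists l\, (S(i) \lor S(n) \land B(l))
The quantifier \forall i sits under an odd number of negations (counting the antecedent side of each →), so it flips to \exists i.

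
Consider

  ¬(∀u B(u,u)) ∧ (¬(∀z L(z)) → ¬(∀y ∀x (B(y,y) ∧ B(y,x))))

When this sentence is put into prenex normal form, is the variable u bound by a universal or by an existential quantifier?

existential

Rewrite implications/biconditionals: A → B as ¬A ∨ B.
  ¬(∀u B(u,u)) ∧ (¬¬(∀z L(z)) ∨ ¬(∀y ∀x (B(y,y) ∧ B(y,x))))
Drive negations inward (¬∀x A ≡ ∃x ¬A, ¬∃x A ≡ ∀x ¬A, De Morgan for ∧/∨):
  (∃u ¬B(u,u)) ∧ ((∀z L(z)) ∨ (∃y ∃x (¬B(y,y) ∨ ¬B(y,x))))
Finally move all quantifiers to the prefix:
  ∃u ∀z ∃y ∃x (¬B(u,u) ∧ (L(z) ∨ ¬B(y,y) ∨ ¬B(y,x)))
The quantifier ∀u sits under an odd number of negations (counting the antecedent side of each →), so it flips to ∃u.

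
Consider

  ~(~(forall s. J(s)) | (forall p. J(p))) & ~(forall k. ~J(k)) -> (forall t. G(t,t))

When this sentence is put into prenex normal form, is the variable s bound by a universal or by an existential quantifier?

existential

First replace A → B with ¬A ∨ B.
  ~(~(~(forall s. J(s)) | (forall p. J(p))) & ~(forall k. ~J(k))) | (forall t. G(t,t))
Push ¬ through the quantifiers and connectives to reach negation normal form:
  (exists s. ~J(s)) | (forall p. J(p)) | (forall k. ~J(k)) | (forall t. G(t,t))
Extract every quantifier outward, since the variables are now distinct and don't occur free across branches:
  exists s. forall p. forall k. forall t. (~J(s) | J(p) | ~J(k) | G(t,t))
The quantifier forall s sits under an odd number of negations (counting the antecedent side of each →), so it flips to exists s.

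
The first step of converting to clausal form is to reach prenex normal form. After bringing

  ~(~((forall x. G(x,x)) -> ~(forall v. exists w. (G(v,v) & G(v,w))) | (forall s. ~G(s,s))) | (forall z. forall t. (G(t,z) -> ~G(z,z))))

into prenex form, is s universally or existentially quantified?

universal

Eliminate → and ↔ using ¬ and ∨.
  ~(~(~(forall x. G(x,x)) | ~(forall v. exists w. (G(v,v) & G(v,w))) | (forall s. ~G(s,s))) | (forall z. forall t. (~G(t,z) | ~G(z,z))))
Drive negations inward (¬∀x A ≡ ∃x ¬A, ¬∃x A ≡ ∀x ¬A, De Morgan for ∧/∨):
  ((exists x. ~G(x,x)) | (exists v. forall w. (~G(v,v) | ~G(v,w))) | (forall s. ~G(s,s))) & (exists z. exists t. (G(t,z) & G(z,z)))
All bound variables are already distinct, so no renaming is needed.
Pull the quantifiers to the front (each side's bound variable is not free in the other side):
  exists x. exists v. forall w. forall s. exists z. exists t. ((~G(x,x) | ~G(v,v) | ~G(v,w) | ~G(s,s)) & G(t,z) & G(z,z))
The quantifier forall s sits under an even number of negations (counting the antecedent side of each →), so it remains universal.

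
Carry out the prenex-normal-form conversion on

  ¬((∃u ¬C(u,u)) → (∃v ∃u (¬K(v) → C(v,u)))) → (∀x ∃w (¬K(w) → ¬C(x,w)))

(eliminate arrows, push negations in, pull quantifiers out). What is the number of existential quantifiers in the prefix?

First replace A → B with ¬A ∨ B.
  ¬¬(¬(∃u ¬C(u,u)) ∨ (∃v ∃u (¬¬K(v) ∨ C(v,u)))) ∨ (∀x ∃w (¬¬K(w) ∨ ¬C(x,w)))
Drive negations inward (¬∀x A ≡ ∃x ¬A, ¬∃x A ≡ ∀x ¬A, De Morgan for ∧/∨):
  (∀u C(u,u)) ∨ (∃v ∃u (K(v) ∨ C(v,u))) ∨ (∀x ∃w (K(w) ∨ ¬C(x,w)))
Standardize variables apart so no two quantifiers bind the same name: u↦a.
  (∀u C(u,u)) ∨ (∃v ∃a (K(v) ∨ C(v,a))) ∨ (∀x ∃w (K(w) ∨ ¬C(x,w)))
Pull the quantifiers to the front (each side's bound variable is not free in the other side):
  ∀u ∃v ∃a ∀x ∃w (C(u,u) ∨ K(v) ∨ C(v,a) ∨ K(w) ∨ ¬C(x,w))
The prefix is ∀u ∃v ∃a ∀x ∃w: 2 universal, 3 existential.

3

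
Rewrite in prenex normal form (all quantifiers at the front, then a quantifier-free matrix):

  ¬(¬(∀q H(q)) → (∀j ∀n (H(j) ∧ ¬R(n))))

First replace A → B with ¬A ∨ B.
  ¬(¬¬(∀q H(q)) ∨ (∀j ∀n (H(j) ∧ ¬R(n))))
Drive negations inward (¬∀x A ≡ ∃x ¬A, ¬∃x A ≡ ∀x ¬A, De Morgan for ∧/∨):
  (∃q ¬H(q)) ∧ (∃j ∃n (¬H(j) ∨ R(n)))
Extract every quantifier outward, since the variables are now distinct and don't occur free across branches:
  ∃q ∃j ∃n (¬H(q) ∧ (¬H(j) ∨ R(n)))

∃q ∃j ∃n (¬H(q) ∧ (¬H(j) ∨ R(n)))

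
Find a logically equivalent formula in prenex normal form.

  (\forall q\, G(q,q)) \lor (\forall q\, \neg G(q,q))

\forall q\, \forall p\, (G(q,q) \lor \neg G(p,p))

Rename bound variables to avoid capture: q↦p.
  (\forall q\, G(q,q)) \lor (\forall p\, \neg G(p,p))
Pull the quantifiers to the front (each side's bound variable is not free in the other side):
  \forall q\, \forall p\, (G(q,q) \lor \neg G(p,p))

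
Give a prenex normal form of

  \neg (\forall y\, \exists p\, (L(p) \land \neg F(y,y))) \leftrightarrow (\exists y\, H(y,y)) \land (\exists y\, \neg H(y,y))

First replace A → B with ¬A ∨ B; A ↔ B as (¬A ∨ B) ∧ (¬B ∨ A).
  (\neg \neg (\forall y\, \exists p\, (L(p) \land \neg F(y,y))) \lor (\exists y\, H(y,y)) \land (\exists y\, \neg H(y,y))) \land (\neg ((\exists y\, H(y,y)) \land (\exists y\, \neg H(y,y))) \lor \neg (\forall y\, \exists p\, (L(p) \land \neg F(y,y))))
Push ¬ through the quantifiers and connectives to reach negation normal form:
  ((\forall y\, \exists p\, (L(p) \land \neg F(y,y))) \lor (\exists y\, H(y,y)) \land (\exists y\, \neg H(y,y))) \land ((\forall y\, \neg H(y,y)) \lor (\forall y\, H(y,y)) \lor (\exists y\, \forall p\, (\neg L(p) \lor F(y,y))))
Standardize variables apart so no two quantifiers bind the same name: y↦s, y↦a, y↦u, y↦z1, y↦z, p↦c.
  ((\forall y\, \exists p\, (L(p) \land \neg F(y,y))) \lor (\exists s\, H(s,s)) \land (\exists a\, \neg H(a,a))) \land ((\forall u\, \neg H(u,u)) \lor (\forall z1\, H(z1,z1)) \lor (\exists z\, \forall c\, (\neg L(c) \lor F(z,z))))
Finally move all quantifiers to the prefix:
  \forall y\, \exists p\, \exists s\, \exists a\, \forall u\, \forall z1\, \exists z\, \forall c\, ((L(p) \land \neg F(y,y) \lor H(s,s) \land \neg H(a,a)) \land (\neg H(u,u) \lor H(z1,z1) \lor \neg L(c) \lor F(z,z)))

\forall y\, \exists p\, \exists s\, \exists a\, \forall u\, \forall z1\, \exists z\, \forall c\, ((L(p) \land \neg F(y,y) \lor H(s,s) \land \neg H(a,a)) \land (\neg H(u,u) \lor H(z1,z1) \lor \neg L(c) \lor F(z,z)))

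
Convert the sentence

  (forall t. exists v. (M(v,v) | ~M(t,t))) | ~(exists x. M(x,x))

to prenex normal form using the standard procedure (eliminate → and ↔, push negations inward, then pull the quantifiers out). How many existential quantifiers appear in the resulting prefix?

Push ¬ through the quantifiers and connectives to reach negation normal form:
  (forall t. exists v. (M(v,v) | ~M(t,t))) | (forall x. ~M(x,x))
Pull the quantifiers to the front (each side's bound variable is not free in the other side):
  forall t. exists v. forall x. (M(v,v) | ~M(t,t) | ~M(x,x))
The prefix is forall t exists v forall x: 2 universal, 1 existential.

1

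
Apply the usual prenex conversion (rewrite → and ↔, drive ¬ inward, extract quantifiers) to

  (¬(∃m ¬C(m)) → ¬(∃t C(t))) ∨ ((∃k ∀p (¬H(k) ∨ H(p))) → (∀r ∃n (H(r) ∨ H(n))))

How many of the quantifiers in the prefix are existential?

Eliminate → and ↔ using ¬ and ∨.
  ¬¬(∃m ¬C(m)) ∨ ¬(∃t C(t)) ∨ ¬(∃k ∀p (¬H(k) ∨ H(p))) ∨ (∀r ∃n (H(r) ∨ H(n)))
Drive negations inward (¬∀x A ≡ ∃x ¬A, ¬∃x A ≡ ∀x ¬A, De Morgan for ∧/∨):
  (∃m ¬C(m)) ∨ (∀t ¬C(t)) ∨ (∀k ∃p (H(k) ∧ ¬H(p))) ∨ (∀r ∃n (H(r) ∨ H(n)))
All bound variables are already distinct, so no renaming is needed.
Pull the quantifiers to the front (each side's bound variable is not free in the other side):
  ∃m ∀t ∀k ∃p ∀r ∃n (¬C(m) ∨ ¬C(t) ∨ H(k) ∧ ¬H(p) ∨ H(r) ∨ H(n))
The prefix is ∃m ∀t ∀k ∃p ∀r ∃n: 3 universal, 3 existential.

3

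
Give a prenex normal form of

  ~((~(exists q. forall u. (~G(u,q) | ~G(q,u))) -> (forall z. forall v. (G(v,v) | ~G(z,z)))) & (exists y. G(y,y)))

forall q. exists u. exists z. exists v. forall y. (G(u,q) & G(q,u) & ~G(v,v) & G(z,z) | ~G(y,y))

First replace A → B with ¬A ∨ B.
  ~((~~(exists q. forall u. (~G(u,q) | ~G(q,u))) | (forall z. forall v. (G(v,v) | ~G(z,z)))) & (exists y. G(y,y)))
Push ¬ through the quantifiers and connectives to reach negation normal form:
  (forall q. exists u. (G(u,q) & G(q,u))) & (exists z. exists v. (~G(v,v) & G(z,z))) | (forall y. ~G(y,y))
All bound variables are already distinct, so no renaming is needed.
Extract every quantifier outward, since the variables are now distinct and don't occur free across branches:
  forall q. exists u. exists z. exists v. forall y. (G(u,q) & G(q,u) & ~G(v,v) & G(z,z) | ~G(y,y))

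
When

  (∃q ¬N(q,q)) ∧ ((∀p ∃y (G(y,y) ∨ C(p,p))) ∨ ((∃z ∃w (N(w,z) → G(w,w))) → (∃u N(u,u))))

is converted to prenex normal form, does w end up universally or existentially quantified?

universal

First replace A → B with ¬A ∨ B.
  (∃q ¬N(q,q)) ∧ ((∀p ∃y (G(y,y) ∨ C(p,p))) ∨ ¬(∃z ∃w (¬N(w,z) ∨ G(w,w))) ∨ (∃u N(u,u)))
Drive negations inward (¬∀x A ≡ ∃x ¬A, ¬∃x A ≡ ∀x ¬A, De Morgan for ∧/∨):
  (∃q ¬N(q,q)) ∧ ((∀p ∃y (G(y,y) ∨ C(p,p))) ∨ (∀z ∀w (N(w,z) ∧ ¬G(w,w))) ∨ (∃u N(u,u)))
Finally move all quantifiers to the prefix:
  ∃q ∀p ∃y ∀z ∀w ∃u (¬N(q,q) ∧ (G(y,y) ∨ C(p,p) ∨ N(w,z) ∧ ¬G(w,w) ∨ N(u,u)))
The quantifier ∃w sits under an odd number of negations (counting the antecedent side of each →), so it flips to ∀w.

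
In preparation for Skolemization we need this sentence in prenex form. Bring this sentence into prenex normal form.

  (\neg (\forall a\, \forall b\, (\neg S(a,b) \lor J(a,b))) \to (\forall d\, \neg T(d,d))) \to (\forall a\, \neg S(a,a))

\exists a\, \exists b\, \exists d\, \forall q\, (S(a,b) \land \neg J(a,b) \land T(d,d) \lor \neg S(q,q))

Eliminate → and ↔ using ¬ and ∨.
  \neg (\neg \neg (\forall a\, \forall b\, (\neg S(a,b) \lor J(a,b))) \lor (\forall d\, \neg T(d,d))) \lor (\forall a\, \neg S(a,a))
Move each ¬ inward, flipping quantifiers it crosses:
  (\exists a\, \exists b\, (S(a,b) \land \neg J(a,b))) \land (\exists d\, T(d,d)) \lor (\forall a\, \neg S(a,a))
Rename bound variables to avoid capture: a↦q.
  (\exists a\, \exists b\, (S(a,b) \land \neg J(a,b))) \land (\exists d\, T(d,d)) \lor (\forall q\, \neg S(q,q))
Pull the quantifiers to the front (each side's bound variable is not free in the other side):
  \exists a\, \exists b\, \exists d\, \forall q\, (S(a,b) \land \neg J(a,b) \land T(d,d) \lor \neg S(q,q))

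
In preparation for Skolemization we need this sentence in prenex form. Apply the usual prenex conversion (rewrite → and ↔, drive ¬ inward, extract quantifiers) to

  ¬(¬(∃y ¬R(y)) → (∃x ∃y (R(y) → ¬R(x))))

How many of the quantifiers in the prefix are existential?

0

First replace A → B with ¬A ∨ B.
  ¬(¬¬(∃y ¬R(y)) ∨ (∃x ∃y (¬R(y) ∨ ¬R(x))))
Drive negations inward (¬∀x A ≡ ∃x ¬A, ¬∃x A ≡ ∀x ¬A, De Morgan for ∧/∨):
  (∀y R(y)) ∧ (∀x ∀y (R(y) ∧ R(x)))
Give each quantifier a distinct variable: y↦c.
  (∀y R(y)) ∧ (∀x ∀c (R(c) ∧ R(x)))
Extract every quantifier outward, since the variables are now distinct and don't occur free across branches:
  ∀y ∀x ∀c (R(y) ∧ R(c) ∧ R(x))
The prefix is ∀y ∀x ∀c: 3 universal, 0 existential.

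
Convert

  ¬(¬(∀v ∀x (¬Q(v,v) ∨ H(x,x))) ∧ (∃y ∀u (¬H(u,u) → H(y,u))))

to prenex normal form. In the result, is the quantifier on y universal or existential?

First replace A → B with ¬A ∨ B.
  ¬(¬(∀v ∀x (¬Q(v,v) ∨ H(x,x))) ∧ (∃y ∀u (¬¬H(u,u) ∨ H(y,u))))
Push ¬ through the quantifiers and connectives to reach negation normal form:
  (∀v ∀x (¬Q(v,v) ∨ H(x,x))) ∨ (∀y ∃u (¬H(u,u) ∧ ¬H(y,u)))
All bound variables are already distinct, so no renaming is needed.
Extract every quantifier outward, since the variables are now distinct and don't occur free across branches:
  ∀v ∀x ∀y ∃u (¬Q(v,v) ∨ H(x,x) ∨ ¬H(u,u) ∧ ¬H(y,u))
The quantifier ∃y sits under an odd number of negations (counting the antecedent side of each →), so it flips to ∀y.

universal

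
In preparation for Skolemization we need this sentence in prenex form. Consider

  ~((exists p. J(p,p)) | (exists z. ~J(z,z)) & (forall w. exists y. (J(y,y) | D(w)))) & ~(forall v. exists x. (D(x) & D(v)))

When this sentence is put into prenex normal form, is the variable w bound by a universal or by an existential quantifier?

existential

Drive negations inward (¬∀x A ≡ ∃x ¬A, ¬∃x A ≡ ∀x ¬A, De Morgan for ∧/∨):
  (forall p. ~J(p,p)) & ((forall z. J(z,z)) | (exists w. forall y. (~J(y,y) & ~D(w)))) & (exists v. forall x. (~D(x) | ~D(v)))
All bound variables are already distinct, so no renaming is needed.
Finally move all quantifiers to the prefix:
  forall p. forall z. exists w. forall y. exists v. forall x. (~J(p,p) & (J(z,z) | ~J(y,y) & ~D(w)) & (~D(x) | ~D(v)))
The quantifier forall w sits under an odd number of negations, so it flips to exists w.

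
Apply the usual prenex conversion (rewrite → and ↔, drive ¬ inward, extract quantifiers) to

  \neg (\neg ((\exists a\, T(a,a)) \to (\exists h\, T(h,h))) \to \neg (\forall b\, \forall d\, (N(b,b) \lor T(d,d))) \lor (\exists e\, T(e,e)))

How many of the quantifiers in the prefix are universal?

4

Rewrite implications/biconditionals: A → B as ¬A ∨ B.
  \neg (\neg \neg (\neg (\exists a\, T(a,a)) \lor (\exists h\, T(h,h))) \lor \neg (\forall b\, \forall d\, (N(b,b) \lor T(d,d))) \lor (\exists e\, T(e,e)))
Move each ¬ inward, flipping quantifiers it crosses:
  (\exists a\, T(a,a)) \land (\forall h\, \neg T(h,h)) \land (\forall b\, \forall d\, (N(b,b) \lor T(d,d))) \land (\forall e\, \neg T(e,e))
All bound variables are already distinct, so no renaming is needed.
Extract every quantifier outward, since the variables are now distinct and don't occur free across branches:
  \exists a\, \forall h\, \forall b\, \forall d\, \forall e\, (T(a,a) \land \neg T(h,h) \land (N(b,b) \lor T(d,d)) \land \neg T(e,e))
The prefix is \exists a \forall h \forall b \forall d \forall e: 4 universal, 1 existential.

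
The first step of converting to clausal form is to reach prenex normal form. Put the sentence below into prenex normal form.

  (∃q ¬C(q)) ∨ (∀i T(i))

All bound variables are already distinct, so no renaming is needed.
Finally move all quantifiers to the prefix:
  ∃q ∀i (¬C(q) ∨ T(i))

∃q ∀i (¬C(q) ∨ T(i))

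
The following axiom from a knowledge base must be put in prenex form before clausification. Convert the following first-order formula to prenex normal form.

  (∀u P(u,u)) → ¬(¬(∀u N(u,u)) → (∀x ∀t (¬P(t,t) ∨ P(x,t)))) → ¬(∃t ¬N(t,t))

∃u ∀y1 ∀x ∀t ∀x1 (¬P(u,u) ∨ N(y1,y1) ∨ ¬P(t,t) ∨ P(x,t) ∨ N(x1,x1))

First replace A → B with ¬A ∨ B.
  ¬(∀u P(u,u)) ∨ ¬¬(¬¬(∀u N(u,u)) ∨ (∀x ∀t (¬P(t,t) ∨ P(x,t)))) ∨ ¬(∃t ¬N(t,t))
Push ¬ through the quantifiers and connectives to reach negation normal form:
  (∃u ¬P(u,u)) ∨ (∀u N(u,u)) ∨ (∀x ∀t (¬P(t,t) ∨ P(x,t))) ∨ (∀t N(t,t))
Standardize variables apart so no two quantifiers bind the same name: u↦y1, t↦x1.
  (∃u ¬P(u,u)) ∨ (∀y1 N(y1,y1)) ∨ (∀x ∀t (¬P(t,t) ∨ P(x,t))) ∨ (∀x1 N(x1,x1))
Extract every quantifier outward, since the variables are now distinct and don't occur free across branches:
  ∃u ∀y1 ∀x ∀t ∀x1 (¬P(u,u) ∨ N(y1,y1) ∨ ¬P(t,t) ∨ P(x,t) ∨ N(x1,x1))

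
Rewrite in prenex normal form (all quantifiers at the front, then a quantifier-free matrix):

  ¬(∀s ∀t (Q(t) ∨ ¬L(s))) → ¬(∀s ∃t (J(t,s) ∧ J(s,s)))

∀s ∀t ∃q ∀y1 (Q(t) ∨ ¬L(s) ∨ ¬J(y1,q) ∨ ¬J(q,q))

First replace A → B with ¬A ∨ B.
  ¬¬(∀s ∀t (Q(t) ∨ ¬L(s))) ∨ ¬(∀s ∃t (J(t,s) ∧ J(s,s)))
Move each ¬ inward, flipping quantifiers it crosses:
  (∀s ∀t (Q(t) ∨ ¬L(s))) ∨ (∃s ∀t (¬J(t,s) ∨ ¬J(s,s)))
Standardize variables apart so no two quantifiers bind the same name: s↦q, t↦y1.
  (∀s ∀t (Q(t) ∨ ¬L(s))) ∨ (∃q ∀y1 (¬J(y1,q) ∨ ¬J(q,q)))
Finally move all quantifiers to the prefix:
  ∀s ∀t ∃q ∀y1 (Q(t) ∨ ¬L(s) ∨ ¬J(y1,q) ∨ ¬J(q,q))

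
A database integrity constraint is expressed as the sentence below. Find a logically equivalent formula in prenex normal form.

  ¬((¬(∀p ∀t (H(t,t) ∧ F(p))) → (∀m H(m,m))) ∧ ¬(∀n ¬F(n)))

First replace A → B with ¬A ∨ B.
  ¬((¬¬(∀p ∀t (H(t,t) ∧ F(p))) ∨ (∀m H(m,m))) ∧ ¬(∀n ¬F(n)))
Push ¬ through the quantifiers and connectives to reach negation normal form:
  (∃p ∃t (¬H(t,t) ∨ ¬F(p))) ∧ (∃m ¬H(m,m)) ∨ (∀n ¬F(n))
Pull the quantifiers to the front (each side's bound variable is not free in the other side):
  ∃p ∃t ∃m ∀n ((¬H(t,t) ∨ ¬F(p)) ∧ ¬H(m,m) ∨ ¬F(n))

∃p ∃t ∃m ∀n ((¬H(t,t) ∨ ¬F(p)) ∧ ¬H(m,m) ∨ ¬F(n))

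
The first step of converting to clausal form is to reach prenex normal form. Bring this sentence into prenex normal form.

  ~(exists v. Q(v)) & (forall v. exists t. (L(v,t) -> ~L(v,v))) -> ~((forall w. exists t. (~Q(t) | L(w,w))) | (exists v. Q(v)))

exists v. exists c. forall t. exists w. forall u1. forall y. (Q(v) | L(c,t) & L(c,c) | Q(u1) & ~L(w,w) & ~Q(y))

Eliminate → and ↔ using ¬ and ∨.
  ~(~(exists v. Q(v)) & (forall v. exists t. (~L(v,t) | ~L(v,v)))) | ~((forall w. exists t. (~Q(t) | L(w,w))) | (exists v. Q(v)))
Move each ¬ inward, flipping quantifiers it crosses:
  (exists v. Q(v)) | (exists v. forall t. (L(v,t) & L(v,v))) | (exists w. forall t. (Q(t) & ~L(w,w))) & (forall v. ~Q(v))
Standardize variables apart so no two quantifiers bind the same name: v↦c, t↦u1, v↦y.
  (exists v. Q(v)) | (exists c. forall t. (L(c,t) & L(c,c))) | (exists w. forall u1. (Q(u1) & ~L(w,w))) & (forall y. ~Q(y))
Pull the quantifiers to the front (each side's bound variable is not free in the other side):
  exists v. exists c. forall t. exists w. forall u1. forall y. (Q(v) | L(c,t) & L(c,c) | Q(u1) & ~L(w,w) & ~Q(y))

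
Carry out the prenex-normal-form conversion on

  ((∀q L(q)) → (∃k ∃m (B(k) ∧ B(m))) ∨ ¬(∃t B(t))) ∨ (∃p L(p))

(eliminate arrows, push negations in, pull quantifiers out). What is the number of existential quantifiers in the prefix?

First replace A → B with ¬A ∨ B.
  ¬(∀q L(q)) ∨ (∃k ∃m (B(k) ∧ B(m))) ∨ ¬(∃t B(t)) ∨ (∃p L(p))
Drive negations inward (¬∀x A ≡ ∃x ¬A, ¬∃x A ≡ ∀x ¬A, De Morgan for ∧/∨):
  (∃q ¬L(q)) ∨ (∃k ∃m (B(k) ∧ B(m))) ∨ (∀t ¬B(t)) ∨ (∃p L(p))
All bound variables are already distinct, so no renaming is needed.
Extract every quantifier outward, since the variables are now distinct and don't occur free across branches:
  ∃q ∃k ∃m ∀t ∃p (¬L(q) ∨ B(k) ∧ B(m) ∨ ¬B(t) ∨ L(p))
The prefix is ∃q ∃k ∃m ∀t ∃p: 1 universal, 4 existential.

4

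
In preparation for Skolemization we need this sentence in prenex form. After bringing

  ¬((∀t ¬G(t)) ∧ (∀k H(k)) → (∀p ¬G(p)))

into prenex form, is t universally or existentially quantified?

universal

Eliminate → and ↔ using ¬ and ∨.
  ¬(¬((∀t ¬G(t)) ∧ (∀k H(k))) ∨ (∀p ¬G(p)))
Drive negations inward (¬∀x A ≡ ∃x ¬A, ¬∃x A ≡ ∀x ¬A, De Morgan for ∧/∨):
  (∀t ¬G(t)) ∧ (∀k H(k)) ∧ (∃p G(p))
Pull the quantifiers to the front (each side's bound variable is not free in the other side):
  ∀t ∀k ∃p (¬G(t) ∧ H(k) ∧ G(p))
The quantifier ∀t sits under an even number of negations (counting the antecedent side of each →), so it remains universal.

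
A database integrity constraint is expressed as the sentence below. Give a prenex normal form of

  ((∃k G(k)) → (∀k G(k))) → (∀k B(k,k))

∃k ∃x1 ∀w1 (G(k) ∧ ¬G(x1) ∨ B(w1,w1))

First replace A → B with ¬A ∨ B.
  ¬(¬(∃k G(k)) ∨ (∀k G(k))) ∨ (∀k B(k,k))
Drive negations inward (¬∀x A ≡ ∃x ¬A, ¬∃x A ≡ ∀x ¬A, De Morgan for ∧/∨):
  (∃k G(k)) ∧ (∃k ¬G(k)) ∨ (∀k B(k,k))
Give each quantifier a distinct variable: k↦x1, k↦w1.
  (∃k G(k)) ∧ (∃x1 ¬G(x1)) ∨ (∀w1 B(w1,w1))
Finally move all quantifiers to the prefix:
  ∃k ∃x1 ∀w1 (G(k) ∧ ¬G(x1) ∨ B(w1,w1))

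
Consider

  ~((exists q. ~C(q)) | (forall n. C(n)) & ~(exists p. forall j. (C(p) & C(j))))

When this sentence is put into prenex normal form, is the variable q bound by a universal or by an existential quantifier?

Drive negations inward (¬∀x A ≡ ∃x ¬A, ¬∃x A ≡ ∀x ¬A, De Morgan for ∧/∨):
  (forall q. C(q)) & ((exists n. ~C(n)) | (exists p. forall j. (C(p) & C(j))))
All bound variables are already distinct, so no renaming is needed.
Finally move all quantifiers to the prefix:
  forall q. exists n. exists p. forall j. (C(q) & (~C(n) | C(p) & C(j)))
The quantifier exists q sits under an odd number of negations, so it flips to forall q.

universal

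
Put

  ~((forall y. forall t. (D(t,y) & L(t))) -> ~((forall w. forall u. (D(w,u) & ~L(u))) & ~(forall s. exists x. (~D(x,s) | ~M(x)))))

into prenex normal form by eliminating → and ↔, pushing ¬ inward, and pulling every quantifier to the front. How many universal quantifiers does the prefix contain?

Eliminate → and ↔ using ¬ and ∨.
  ~(~(forall y. forall t. (D(t,y) & L(t))) | ~((forall w. forall u. (D(w,u) & ~L(u))) & ~(forall s. exists x. (~D(x,s) | ~M(x)))))
Move each ¬ inward, flipping quantifiers it crosses:
  (forall y. forall t. (D(t,y) & L(t))) & (forall w. forall u. (D(w,u) & ~L(u))) & (exists s. forall x. (D(x,s) & M(x)))
All bound variables are already distinct, so no renaming is needed.
Extract every quantifier outward, since the variables are now distinct and don't occur free across branches:
  forall y. forall t. forall w. forall u. exists s. forall x. (D(t,y) & L(t) & D(w,u) & ~L(u) & D(x,s) & M(x))
The prefix is forall y forall t forall w forall u exists s forall x: 5 universal, 1 existential.

5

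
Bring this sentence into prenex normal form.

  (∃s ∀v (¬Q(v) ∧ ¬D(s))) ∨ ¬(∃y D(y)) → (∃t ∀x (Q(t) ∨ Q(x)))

First replace A → B with ¬A ∨ B.
  ¬((∃s ∀v (¬Q(v) ∧ ¬D(s))) ∨ ¬(∃y D(y))) ∨ (∃t ∀x (Q(t) ∨ Q(x)))
Push ¬ through the quantifiers and connectives to reach negation normal form:
  (∀s ∃v (Q(v) ∨ D(s))) ∧ (∃y D(y)) ∨ (∃t ∀x (Q(t) ∨ Q(x)))
All bound variables are already distinct, so no renaming is needed.
Pull the quantifiers to the front (each side's bound variable is not free in the other side):
  ∀s ∃v ∃y ∃t ∀x ((Q(v) ∨ D(s)) ∧ D(y) ∨ Q(t) ∨ Q(x))

∀s ∃v ∃y ∃t ∀x ((Q(v) ∨ D(s)) ∧ D(y) ∨ Q(t) ∨ Q(x))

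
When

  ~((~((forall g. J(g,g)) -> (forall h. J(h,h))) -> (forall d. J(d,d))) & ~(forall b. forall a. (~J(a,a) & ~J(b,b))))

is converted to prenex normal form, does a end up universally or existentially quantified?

universal

Rewrite implications/biconditionals: A → B as ¬A ∨ B.
  ~((~~(~(forall g. J(g,g)) | (forall h. J(h,h))) | (forall d. J(d,d))) & ~(forall b. forall a. (~J(a,a) & ~J(b,b))))
Push ¬ through the quantifiers and connectives to reach negation normal form:
  (forall g. J(g,g)) & (exists h. ~J(h,h)) & (exists d. ~J(d,d)) | (forall b. forall a. (~J(a,a) & ~J(b,b)))
All bound variables are already distinct, so no renaming is needed.
Extract every quantifier outward, since the variables are now distinct and don't occur free across branches:
  forall g. exists h. exists d. forall b. forall a. (J(g,g) & ~J(h,h) & ~J(d,d) | ~J(a,a) & ~J(b,b))
The quantifier forall a sits under an even number of negations (counting the antecedent side of each →), so it remains universal.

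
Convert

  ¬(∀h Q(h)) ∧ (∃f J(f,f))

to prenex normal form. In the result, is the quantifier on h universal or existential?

Move each ¬ inward, flipping quantifiers it crosses:
  (∃h ¬Q(h)) ∧ (∃f J(f,f))
All bound variables are already distinct, so no renaming is needed.
Extract every quantifier outward, since the variables are now distinct and don't occur free across branches:
  ∃h ∃f (¬Q(h) ∧ J(f,f))
The quantifier ∀h sits under an odd number of negations, so it flips to ∃h.

existential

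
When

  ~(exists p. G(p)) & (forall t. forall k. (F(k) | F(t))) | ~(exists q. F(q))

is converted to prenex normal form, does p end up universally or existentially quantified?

Move each ¬ inward, flipping quantifiers it crosses:
  (forall p. ~G(p)) & (forall t. forall k. (F(k) | F(t))) | (forall q. ~F(q))
All bound variables are already distinct, so no renaming is needed.
Finally move all quantifiers to the prefix:
  forall p. forall t. forall k. forall q. (~G(p) & (F(k) | F(t)) | ~F(q))
The quantifier exists p sits under an odd number of negations, so it flips to forall p.

universal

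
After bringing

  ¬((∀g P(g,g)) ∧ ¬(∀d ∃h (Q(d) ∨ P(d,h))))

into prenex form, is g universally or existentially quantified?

Push ¬ through the quantifiers and connectives to reach negation normal form:
  (∃g ¬P(g,g)) ∨ (∀d ∃h (Q(d) ∨ P(d,h)))
All bound variables are already distinct, so no renaming is needed.
Extract every quantifier outward, since the variables are now distinct and don't occur free across branches:
  ∃g ∀d ∃h (¬P(g,g) ∨ Q(d) ∨ P(d,h))
The quantifier ∀g sits under an odd number of negations, so it flips to ∃g.

existential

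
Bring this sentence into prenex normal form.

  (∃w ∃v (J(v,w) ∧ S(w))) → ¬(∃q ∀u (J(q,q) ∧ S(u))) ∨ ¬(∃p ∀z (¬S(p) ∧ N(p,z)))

∀w ∀v ∀q ∃u ∀p ∃z (¬J(v,w) ∨ ¬S(w) ∨ ¬J(q,q) ∨ ¬S(u) ∨ S(p) ∨ ¬N(p,z))

Eliminate → and ↔ using ¬ and ∨.
  ¬(∃w ∃v (J(v,w) ∧ S(w))) ∨ ¬(∃q ∀u (J(q,q) ∧ S(u))) ∨ ¬(∃p ∀z (¬S(p) ∧ N(p,z)))
Push ¬ through the quantifiers and connectives to reach negation normal form:
  (∀w ∀v (¬J(v,w) ∨ ¬S(w))) ∨ (∀q ∃u (¬J(q,q) ∨ ¬S(u))) ∨ (∀p ∃z (S(p) ∨ ¬N(p,z)))
All bound variables are already distinct, so no renaming is needed.
Finally move all quantifiers to the prefix:
  ∀w ∀v ∀q ∃u ∀p ∃z (¬J(v,w) ∨ ¬S(w) ∨ ¬J(q,q) ∨ ¬S(u) ∨ S(p) ∨ ¬N(p,z))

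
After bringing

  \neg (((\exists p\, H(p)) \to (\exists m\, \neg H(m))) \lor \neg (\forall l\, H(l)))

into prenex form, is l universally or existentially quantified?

universal

First replace A → B with ¬A ∨ B.
  \neg (\neg (\exists p\, H(p)) \lor (\exists m\, \neg H(m)) \lor \neg (\forall l\, H(l)))
Drive negations inward (¬∀x A ≡ ∃x ¬A, ¬∃x A ≡ ∀x ¬A, De Morgan for ∧/∨):
  (\exists p\, H(p)) \land (\forall m\, H(m)) \land (\forall l\, H(l))
Pull the quantifiers to the front (each side's bound variable is not free in the other side):
  \exists p\, \forall m\, \forall l\, (H(p) \land H(m) \land H(l))
The quantifier \forall l sits under an even number of negations (counting the antecedent side of each →), so it remains universal.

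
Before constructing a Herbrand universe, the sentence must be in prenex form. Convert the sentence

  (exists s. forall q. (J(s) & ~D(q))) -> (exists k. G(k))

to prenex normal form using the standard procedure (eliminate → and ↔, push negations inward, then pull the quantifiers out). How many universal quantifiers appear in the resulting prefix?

1

Rewrite implications/biconditionals: A → B as ¬A ∨ B.
  ~(exists s. forall q. (J(s) & ~D(q))) | (exists k. G(k))
Drive negations inward (¬∀x A ≡ ∃x ¬A, ¬∃x A ≡ ∀x ¬A, De Morgan for ∧/∨):
  (forall s. exists q. (~J(s) | D(q))) | (exists k. G(k))
Extract every quantifier outward, since the variables are now distinct and don't occur free across branches:
  forall s. exists q. exists k. (~J(s) | D(q) | G(k))
The prefix is forall s exists q exists k: 1 universal, 2 existential.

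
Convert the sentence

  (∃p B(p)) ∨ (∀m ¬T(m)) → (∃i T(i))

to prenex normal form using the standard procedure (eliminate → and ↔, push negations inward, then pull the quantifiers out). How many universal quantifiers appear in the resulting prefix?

1

First replace A → B with ¬A ∨ B.
  ¬((∃p B(p)) ∨ (∀m ¬T(m))) ∨ (∃i T(i))
Push ¬ through the quantifiers and connectives to reach negation normal form:
  (∀p ¬B(p)) ∧ (∃m T(m)) ∨ (∃i T(i))
All bound variables are already distinct, so no renaming is needed.
Finally move all quantifiers to the prefix:
  ∀p ∃m ∃i (¬B(p) ∧ T(m) ∨ T(i))
The prefix is ∀p ∃m ∃i: 1 universal, 2 existential.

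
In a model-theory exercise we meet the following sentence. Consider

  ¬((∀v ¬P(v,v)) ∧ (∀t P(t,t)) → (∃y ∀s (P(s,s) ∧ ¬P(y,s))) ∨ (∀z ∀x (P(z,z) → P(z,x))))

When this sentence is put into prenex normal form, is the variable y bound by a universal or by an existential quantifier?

First replace A → B with ¬A ∨ B.
  ¬(¬((∀v ¬P(v,v)) ∧ (∀t P(t,t))) ∨ (∃y ∀s (P(s,s) ∧ ¬P(y,s))) ∨ (∀z ∀x (¬P(z,z) ∨ P(z,x))))
Move each ¬ inward, flipping quantifiers it crosses:
  (∀v ¬P(v,v)) ∧ (∀t P(t,t)) ∧ (∀y ∃s (¬P(s,s) ∨ P(y,s))) ∧ (∃z ∃x (P(z,z) ∧ ¬P(z,x)))
Extract every quantifier outward, since the variables are now distinct and don't occur free across branches:
  ∀v ∀t ∀y ∃s ∃z ∃x (¬P(v,v) ∧ P(t,t) ∧ (¬P(s,s) ∨ P(y,s)) ∧ P(z,z) ∧ ¬P(z,x))
The quantifier ∃y sits under an odd number of negations (counting the antecedent side of each →), so it flips to ∀y.

universal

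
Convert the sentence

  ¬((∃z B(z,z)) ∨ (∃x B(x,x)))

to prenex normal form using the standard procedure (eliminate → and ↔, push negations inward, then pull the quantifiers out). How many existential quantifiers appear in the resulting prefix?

0

Drive negations inward (¬∀x A ≡ ∃x ¬A, ¬∃x A ≡ ∀x ¬A, De Morgan for ∧/∨):
  (∀z ¬B(z,z)) ∧ (∀x ¬B(x,x))
All bound variables are already distinct, so no renaming is needed.
Extract every quantifier outward, since the variables are now distinct and don't occur free across branches:
  ∀z ∀x (¬B(z,z) ∧ ¬B(x,x))
The prefix is ∀z ∀x: 2 universal, 0 existential.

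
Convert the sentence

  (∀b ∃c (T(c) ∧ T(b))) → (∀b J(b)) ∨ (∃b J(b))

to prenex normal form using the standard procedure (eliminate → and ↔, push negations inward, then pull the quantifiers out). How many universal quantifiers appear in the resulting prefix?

2

Eliminate → and ↔ using ¬ and ∨.
  ¬(∀b ∃c (T(c) ∧ T(b))) ∨ (∀b J(b)) ∨ (∃b J(b))
Drive negations inward (¬∀x A ≡ ∃x ¬A, ¬∃x A ≡ ∀x ¬A, De Morgan for ∧/∨):
  (∃b ∀c (¬T(c) ∨ ¬T(b))) ∨ (∀b J(b)) ∨ (∃b J(b))
Rename bound variables to avoid capture: b↦y, b↦t.
  (∃b ∀c (¬T(c) ∨ ¬T(b))) ∨ (∀y J(y)) ∨ (∃t J(t))
Pull the quantifiers to the front (each side's bound variable is not free in the other side):
  ∃b ∀c ∀y ∃t (¬T(c) ∨ ¬T(b) ∨ J(y) ∨ J(t))
The prefix is ∃b ∀c ∀y ∃t: 2 universal, 2 existential.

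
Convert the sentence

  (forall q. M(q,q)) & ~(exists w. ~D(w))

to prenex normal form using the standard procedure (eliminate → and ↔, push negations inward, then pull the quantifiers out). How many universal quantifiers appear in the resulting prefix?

Push ¬ through the quantifiers and connectives to reach negation normal form:
  (forall q. M(q,q)) & (forall w. D(w))
Finally move all quantifiers to the prefix:
  forall q. forall w. (M(q,q) & D(w))
The prefix is forall q forall w: 2 universal, 0 existential.

2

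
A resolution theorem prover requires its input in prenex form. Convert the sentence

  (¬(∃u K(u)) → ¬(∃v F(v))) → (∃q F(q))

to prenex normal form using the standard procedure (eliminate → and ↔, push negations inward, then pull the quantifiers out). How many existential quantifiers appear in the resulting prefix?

2

Rewrite implications/biconditionals: A → B as ¬A ∨ B.
  ¬(¬¬(∃u K(u)) ∨ ¬(∃v F(v))) ∨ (∃q F(q))
Push ¬ through the quantifiers and connectives to reach negation normal form:
  (∀u ¬K(u)) ∧ (∃v F(v)) ∨ (∃q F(q))
All bound variables are already distinct, so no renaming is needed.
Pull the quantifiers to the front (each side's bound variable is not free in the other side):
  ∀u ∃v ∃q (¬K(u) ∧ F(v) ∨ F(q))
The prefix is ∀u ∃v ∃q: 1 universal, 2 existential.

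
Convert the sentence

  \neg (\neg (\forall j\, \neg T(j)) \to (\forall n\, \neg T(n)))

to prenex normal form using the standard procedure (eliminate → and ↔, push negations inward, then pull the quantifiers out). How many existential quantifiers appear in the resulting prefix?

First replace A → B with ¬A ∨ B.
  \neg (\neg \neg (\forall j\, \neg T(j)) \lor (\forall n\, \neg T(n)))
Move each ¬ inward, flipping quantifiers it crosses:
  (\exists j\, T(j)) \land (\exists n\, T(n))
All bound variables are already distinct, so no renaming is needed.
Extract every quantifier outward, since the variables are now distinct and don't occur free across branches:
  \exists j\, \exists n\, (T(j) \land T(n))
The prefix is \exists j \exists n: 0 universal, 2 existential.

2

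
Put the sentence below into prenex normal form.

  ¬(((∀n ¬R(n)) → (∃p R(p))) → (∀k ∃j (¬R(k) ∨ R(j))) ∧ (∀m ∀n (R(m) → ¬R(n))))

∃n ∃p ∃k ∀j ∃m ∃y ((R(n) ∨ R(p)) ∧ (R(k) ∧ ¬R(j) ∨ R(m) ∧ R(y)))

Eliminate → and ↔ using ¬ and ∨.
  ¬(¬(¬(∀n ¬R(n)) ∨ (∃p R(p))) ∨ (∀k ∃j (¬R(k) ∨ R(j))) ∧ (∀m ∀n (¬R(m) ∨ ¬R(n))))
Move each ¬ inward, flipping quantifiers it crosses:
  ((∃n R(n)) ∨ (∃p R(p))) ∧ ((∃k ∀j (R(k) ∧ ¬R(j))) ∨ (∃m ∃n (R(m) ∧ R(n))))
Give each quantifier a distinct variable: n↦y.
  ((∃n R(n)) ∨ (∃p R(p))) ∧ ((∃k ∀j (R(k) ∧ ¬R(j))) ∨ (∃m ∃y (R(m) ∧ R(y))))
Extract every quantifier outward, since the variables are now distinct and don't occur free across branches:
  ∃n ∃p ∃k ∀j ∃m ∃y ((R(n) ∨ R(p)) ∧ (R(k) ∧ ¬R(j) ∨ R(m) ∧ R(y)))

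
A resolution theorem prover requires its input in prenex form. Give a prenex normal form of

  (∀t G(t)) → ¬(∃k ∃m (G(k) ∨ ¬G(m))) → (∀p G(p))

First replace A → B with ¬A ∨ B.
  ¬(∀t G(t)) ∨ ¬¬(∃k ∃m (G(k) ∨ ¬G(m))) ∨ (∀p G(p))
Push ¬ through the quantifiers and connectives to reach negation normal form:
  (∃t ¬G(t)) ∨ (∃k ∃m (G(k) ∨ ¬G(m))) ∨ (∀p G(p))
Extract every quantifier outward, since the variables are now distinct and don't occur free across branches:
  ∃t ∃k ∃m ∀p (¬G(t) ∨ G(k) ∨ ¬G(m) ∨ G(p))

∃t ∃k ∃m ∀p (¬G(t) ∨ G(k) ∨ ¬G(m) ∨ G(p))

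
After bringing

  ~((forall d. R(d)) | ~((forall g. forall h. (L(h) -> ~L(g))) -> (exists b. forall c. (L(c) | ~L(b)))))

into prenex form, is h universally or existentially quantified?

Rewrite implications/biconditionals: A → B as ¬A ∨ B.
  ~((forall d. R(d)) | ~(~(forall g. forall h. (~L(h) | ~L(g))) | (exists b. forall c. (L(c) | ~L(b)))))
Drive negations inward (¬∀x A ≡ ∃x ¬A, ¬∃x A ≡ ∀x ¬A, De Morgan for ∧/∨):
  (exists d. ~R(d)) & ((exists g. exists h. (L(h) & L(g))) | (exists b. forall c. (L(c) | ~L(b))))
Finally move all quantifiers to the prefix:
  exists d. exists g. exists h. exists b. forall c. (~R(d) & (L(h) & L(g) | L(c) | ~L(b)))
The quantifier forall h sits under an odd number of negations (counting the antecedent side of each →), so it flips to exists h.

existential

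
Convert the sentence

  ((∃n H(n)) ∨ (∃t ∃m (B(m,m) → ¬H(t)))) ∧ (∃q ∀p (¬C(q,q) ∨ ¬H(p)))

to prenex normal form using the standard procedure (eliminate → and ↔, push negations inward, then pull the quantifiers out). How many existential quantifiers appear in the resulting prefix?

4

Eliminate → and ↔ using ¬ and ∨.
  ((∃n H(n)) ∨ (∃t ∃m (¬B(m,m) ∨ ¬H(t)))) ∧ (∃q ∀p (¬C(q,q) ∨ ¬H(p)))
All bound variables are already distinct, so no renaming is needed.
Extract every quantifier outward, since the variables are now distinct and don't occur free across branches:
  ∃n ∃t ∃m ∃q ∀p ((H(n) ∨ ¬B(m,m) ∨ ¬H(t)) ∧ (¬C(q,q) ∨ ¬H(p)))
The prefix is ∃n ∃t ∃m ∃q ∀p: 1 universal, 4 existential.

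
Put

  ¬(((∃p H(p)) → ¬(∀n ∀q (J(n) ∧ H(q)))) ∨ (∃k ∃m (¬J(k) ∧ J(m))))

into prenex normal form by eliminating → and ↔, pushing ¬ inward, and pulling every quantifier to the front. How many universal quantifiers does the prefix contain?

4

Rewrite implications/biconditionals: A → B as ¬A ∨ B.
  ¬(¬(∃p H(p)) ∨ ¬(∀n ∀q (J(n) ∧ H(q))) ∨ (∃k ∃m (¬J(k) ∧ J(m))))
Move each ¬ inward, flipping quantifiers it crosses:
  (∃p H(p)) ∧ (∀n ∀q (J(n) ∧ H(q))) ∧ (∀k ∀m (J(k) ∨ ¬J(m)))
All bound variables are already distinct, so no renaming is needed.
Pull the quantifiers to the front (each side's bound variable is not free in the other side):
  ∃p ∀n ∀q ∀k ∀m (H(p) ∧ J(n) ∧ H(q) ∧ (J(k) ∨ ¬J(m)))
The prefix is ∃p ∀n ∀q ∀k ∀m: 4 universal, 1 existential.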